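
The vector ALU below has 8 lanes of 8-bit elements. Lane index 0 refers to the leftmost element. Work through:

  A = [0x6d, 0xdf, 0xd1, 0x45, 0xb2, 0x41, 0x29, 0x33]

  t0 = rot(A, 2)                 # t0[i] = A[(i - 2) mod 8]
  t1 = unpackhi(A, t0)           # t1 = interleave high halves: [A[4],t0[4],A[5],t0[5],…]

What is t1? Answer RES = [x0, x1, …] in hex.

RES = [ 0xb2  0xd1  0x41  0x45  0x29  0xb2  0x33  0x41 ]

→ t0 |29|33|6d|df|d1|45|b2|41|
→ t1 |b2|d1|41|45|29|b2|33|41|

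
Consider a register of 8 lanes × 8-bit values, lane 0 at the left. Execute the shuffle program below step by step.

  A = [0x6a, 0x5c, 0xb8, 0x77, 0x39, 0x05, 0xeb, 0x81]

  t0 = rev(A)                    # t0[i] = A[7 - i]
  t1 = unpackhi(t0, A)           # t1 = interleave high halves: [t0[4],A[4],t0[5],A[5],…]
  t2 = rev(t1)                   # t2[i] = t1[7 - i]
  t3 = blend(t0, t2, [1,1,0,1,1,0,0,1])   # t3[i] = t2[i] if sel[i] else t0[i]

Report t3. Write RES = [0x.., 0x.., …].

RES = [0x81, 0x6a, 0x05, 0x5c, 0x05, 0xb8, 0x5c, 0x77]

→ t0 |81|eb|05|39|77|b8|5c|6a|
→ t1 |77|39|b8|05|5c|eb|6a|81|
→ t2 |81|6a|eb|5c|05|b8|39|77|
→ t3 |81|6a|05|5c|05|b8|5c|77|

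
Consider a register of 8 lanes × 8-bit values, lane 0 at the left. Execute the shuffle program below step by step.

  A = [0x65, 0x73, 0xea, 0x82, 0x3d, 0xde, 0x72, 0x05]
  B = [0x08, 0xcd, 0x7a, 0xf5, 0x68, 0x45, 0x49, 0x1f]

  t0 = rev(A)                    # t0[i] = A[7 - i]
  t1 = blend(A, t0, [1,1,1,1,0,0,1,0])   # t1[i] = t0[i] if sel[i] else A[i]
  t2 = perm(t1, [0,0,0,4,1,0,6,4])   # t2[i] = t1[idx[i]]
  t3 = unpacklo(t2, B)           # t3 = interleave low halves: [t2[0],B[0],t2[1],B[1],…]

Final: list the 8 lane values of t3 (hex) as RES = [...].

RES = [ 0x05  0x08  0x05  0xcd  0x05  0x7a  0x3d  0xf5 ]

t0 = [0x05, 0x72, 0xde, 0x3d, 0x82, 0xea, 0x73, 0x65]
t1 = [0x05, 0x72, 0xde, 0x3d, 0x3d, 0xde, 0x73, 0x05]
t2 = [0x05, 0x05, 0x05, 0x3d, 0x72, 0x05, 0x73, 0x3d]
t3 = [0x05, 0x08, 0x05, 0xcd, 0x05, 0x7a, 0x3d, 0xf5]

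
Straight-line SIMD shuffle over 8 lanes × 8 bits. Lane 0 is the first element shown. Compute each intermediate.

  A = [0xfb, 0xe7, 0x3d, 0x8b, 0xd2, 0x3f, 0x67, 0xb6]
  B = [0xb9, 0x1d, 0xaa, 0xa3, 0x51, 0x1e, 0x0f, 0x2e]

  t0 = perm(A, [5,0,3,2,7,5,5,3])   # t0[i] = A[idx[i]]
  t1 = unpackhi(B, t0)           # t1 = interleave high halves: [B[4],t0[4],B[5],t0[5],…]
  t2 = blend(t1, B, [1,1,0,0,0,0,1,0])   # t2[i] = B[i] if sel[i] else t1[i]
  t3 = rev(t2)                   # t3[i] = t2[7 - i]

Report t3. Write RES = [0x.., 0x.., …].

RES = [0x8b, 0x0f, 0x3f, 0x0f, 0x3f, 0x1e, 0x1d, 0xb9]

→ t0 |3f|fb|8b|3d|b6|3f|3f|8b|
→ t1 |51|b6|1e|3f|0f|3f|2e|8b|
→ t2 |b9|1d|1e|3f|0f|3f|0f|8b|
→ t3 |8b|0f|3f|0f|3f|1e|1d|b9|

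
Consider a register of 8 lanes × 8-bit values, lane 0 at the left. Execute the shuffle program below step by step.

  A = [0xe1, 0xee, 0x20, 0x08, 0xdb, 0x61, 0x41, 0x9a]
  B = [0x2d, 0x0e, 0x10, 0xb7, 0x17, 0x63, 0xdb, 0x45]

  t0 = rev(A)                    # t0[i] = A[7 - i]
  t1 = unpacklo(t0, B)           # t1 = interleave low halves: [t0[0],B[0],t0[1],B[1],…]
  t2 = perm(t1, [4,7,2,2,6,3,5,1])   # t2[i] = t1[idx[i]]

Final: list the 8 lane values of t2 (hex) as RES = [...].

RES = [ 0x61  0xb7  0x41  0x41  0xdb  0x0e  0x10  0x2d ]

t0 = [0x9a, 0x41, 0x61, 0xdb, 0x08, 0x20, 0xee, 0xe1]
t1 = [0x9a, 0x2d, 0x41, 0x0e, 0x61, 0x10, 0xdb, 0xb7]
t2 = [0x61, 0xb7, 0x41, 0x41, 0xdb, 0x0e, 0x10, 0x2d]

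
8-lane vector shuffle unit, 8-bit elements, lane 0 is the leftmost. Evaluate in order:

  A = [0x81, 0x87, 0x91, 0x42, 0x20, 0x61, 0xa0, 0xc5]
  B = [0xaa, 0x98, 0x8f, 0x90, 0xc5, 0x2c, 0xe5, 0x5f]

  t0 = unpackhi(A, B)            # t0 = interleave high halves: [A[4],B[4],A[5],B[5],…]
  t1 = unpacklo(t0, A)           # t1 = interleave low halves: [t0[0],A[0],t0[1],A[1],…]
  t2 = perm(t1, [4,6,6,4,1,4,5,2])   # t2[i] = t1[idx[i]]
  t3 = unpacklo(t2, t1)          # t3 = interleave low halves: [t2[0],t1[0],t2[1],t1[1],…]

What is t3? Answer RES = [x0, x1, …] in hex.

t0 = [0x20, 0xc5, 0x61, 0x2c, 0xa0, 0xe5, 0xc5, 0x5f]
t1 = [0x20, 0x81, 0xc5, 0x87, 0x61, 0x91, 0x2c, 0x42]
t2 = [0x61, 0x2c, 0x2c, 0x61, 0x81, 0x61, 0x91, 0xc5]
t3 = [0x61, 0x20, 0x2c, 0x81, 0x2c, 0xc5, 0x61, 0x87]

RES = [0x61, 0x20, 0x2c, 0x81, 0x2c, 0xc5, 0x61, 0x87]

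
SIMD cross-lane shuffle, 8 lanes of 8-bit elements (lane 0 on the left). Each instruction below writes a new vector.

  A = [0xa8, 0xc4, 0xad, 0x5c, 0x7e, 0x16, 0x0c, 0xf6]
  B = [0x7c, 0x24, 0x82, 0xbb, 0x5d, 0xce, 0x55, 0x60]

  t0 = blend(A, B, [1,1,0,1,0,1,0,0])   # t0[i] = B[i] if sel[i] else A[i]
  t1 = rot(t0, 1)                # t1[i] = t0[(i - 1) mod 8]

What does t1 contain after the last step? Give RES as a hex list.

RES = [0xf6, 0x7c, 0x24, 0xad, 0xbb, 0x7e, 0xce, 0x0c]

  t0: 7c 24 ad bb 7e ce 0c f6
  t1: f6 7c 24 ad bb 7e ce 0c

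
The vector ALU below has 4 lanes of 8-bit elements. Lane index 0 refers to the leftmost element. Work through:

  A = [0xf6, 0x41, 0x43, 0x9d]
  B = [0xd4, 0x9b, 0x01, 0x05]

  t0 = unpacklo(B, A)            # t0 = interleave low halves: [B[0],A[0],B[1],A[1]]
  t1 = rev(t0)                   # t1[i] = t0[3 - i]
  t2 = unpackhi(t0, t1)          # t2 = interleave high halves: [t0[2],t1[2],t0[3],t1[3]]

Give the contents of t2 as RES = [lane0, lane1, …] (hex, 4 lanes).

→ t0 |d4|f6|9b|41|
→ t1 |41|9b|f6|d4|
→ t2 |9b|f6|41|d4|

RES = [0x9b, 0xf6, 0x41, 0xd4]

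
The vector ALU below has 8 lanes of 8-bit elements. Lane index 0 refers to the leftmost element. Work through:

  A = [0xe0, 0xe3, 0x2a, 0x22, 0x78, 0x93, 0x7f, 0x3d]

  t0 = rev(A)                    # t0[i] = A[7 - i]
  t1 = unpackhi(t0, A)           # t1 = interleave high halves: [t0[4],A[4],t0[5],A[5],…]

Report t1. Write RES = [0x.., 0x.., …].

→ t0 |3d|7f|93|78|22|2a|e3|e0|
→ t1 |22|78|2a|93|e3|7f|e0|3d|

RES = [0x22, 0x78, 0x2a, 0x93, 0xe3, 0x7f, 0xe0, 0x3d]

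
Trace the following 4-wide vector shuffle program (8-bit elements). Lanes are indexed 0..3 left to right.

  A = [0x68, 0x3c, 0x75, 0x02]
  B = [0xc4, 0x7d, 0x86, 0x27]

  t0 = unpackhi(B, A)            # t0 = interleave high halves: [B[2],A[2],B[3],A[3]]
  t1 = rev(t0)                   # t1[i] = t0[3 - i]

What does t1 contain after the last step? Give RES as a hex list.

RES = [ 0x02  0x27  0x75  0x86 ]

  t0: 86 75 27 02
  t1: 02 27 75 86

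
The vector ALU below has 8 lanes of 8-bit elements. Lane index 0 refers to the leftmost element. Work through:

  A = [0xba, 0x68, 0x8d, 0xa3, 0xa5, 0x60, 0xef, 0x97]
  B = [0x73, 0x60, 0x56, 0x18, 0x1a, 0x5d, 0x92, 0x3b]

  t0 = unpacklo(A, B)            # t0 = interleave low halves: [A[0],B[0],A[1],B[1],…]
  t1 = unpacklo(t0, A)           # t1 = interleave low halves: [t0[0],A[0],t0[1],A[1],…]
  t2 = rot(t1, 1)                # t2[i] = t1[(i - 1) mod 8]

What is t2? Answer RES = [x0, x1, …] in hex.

RES = [0xa3, 0xba, 0xba, 0x73, 0x68, 0x68, 0x8d, 0x60]

t0 = [0xba, 0x73, 0x68, 0x60, 0x8d, 0x56, 0xa3, 0x18]
t1 = [0xba, 0xba, 0x73, 0x68, 0x68, 0x8d, 0x60, 0xa3]
t2 = [0xa3, 0xba, 0xba, 0x73, 0x68, 0x68, 0x8d, 0x60]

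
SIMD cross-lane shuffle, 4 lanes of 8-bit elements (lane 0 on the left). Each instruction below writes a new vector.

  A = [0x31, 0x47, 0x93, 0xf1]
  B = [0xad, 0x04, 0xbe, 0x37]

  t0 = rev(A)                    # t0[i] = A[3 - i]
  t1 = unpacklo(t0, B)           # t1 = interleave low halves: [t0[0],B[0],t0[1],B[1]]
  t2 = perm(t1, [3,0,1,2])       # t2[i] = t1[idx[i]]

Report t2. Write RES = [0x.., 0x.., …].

RES = [0x04, 0xf1, 0xad, 0x93]

t0 = [0xf1, 0x93, 0x47, 0x31]
t1 = [0xf1, 0xad, 0x93, 0x04]
t2 = [0x04, 0xf1, 0xad, 0x93]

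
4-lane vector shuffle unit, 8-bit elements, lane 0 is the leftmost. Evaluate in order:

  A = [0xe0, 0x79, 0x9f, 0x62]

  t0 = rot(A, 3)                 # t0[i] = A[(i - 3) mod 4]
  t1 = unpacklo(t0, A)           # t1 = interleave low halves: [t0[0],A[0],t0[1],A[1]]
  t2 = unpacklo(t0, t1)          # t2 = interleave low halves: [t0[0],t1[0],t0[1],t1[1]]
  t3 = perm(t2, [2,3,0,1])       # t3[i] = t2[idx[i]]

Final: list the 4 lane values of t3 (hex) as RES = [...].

t0 = [0x79, 0x9f, 0x62, 0xe0]
t1 = [0x79, 0xe0, 0x9f, 0x79]
t2 = [0x79, 0x79, 0x9f, 0xe0]
t3 = [0x9f, 0xe0, 0x79, 0x79]

RES = [ 0x9f  0xe0  0x79  0x79 ]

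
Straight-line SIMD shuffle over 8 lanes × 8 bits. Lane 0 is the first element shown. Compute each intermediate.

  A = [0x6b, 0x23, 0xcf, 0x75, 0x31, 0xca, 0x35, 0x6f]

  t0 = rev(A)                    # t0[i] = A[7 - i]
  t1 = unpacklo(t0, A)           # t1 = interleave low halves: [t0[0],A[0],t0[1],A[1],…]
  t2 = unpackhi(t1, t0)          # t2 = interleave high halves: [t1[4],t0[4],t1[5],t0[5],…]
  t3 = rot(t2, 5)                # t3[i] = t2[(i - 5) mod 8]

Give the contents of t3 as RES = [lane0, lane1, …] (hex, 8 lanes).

  t0: 6f 35 ca 31 75 cf 23 6b
  t1: 6f 6b 35 23 ca cf 31 75
  t2: ca 75 cf cf 31 23 75 6b
  t3: cf 31 23 75 6b ca 75 cf

RES = [0xcf, 0x31, 0x23, 0x75, 0x6b, 0xca, 0x75, 0xcf]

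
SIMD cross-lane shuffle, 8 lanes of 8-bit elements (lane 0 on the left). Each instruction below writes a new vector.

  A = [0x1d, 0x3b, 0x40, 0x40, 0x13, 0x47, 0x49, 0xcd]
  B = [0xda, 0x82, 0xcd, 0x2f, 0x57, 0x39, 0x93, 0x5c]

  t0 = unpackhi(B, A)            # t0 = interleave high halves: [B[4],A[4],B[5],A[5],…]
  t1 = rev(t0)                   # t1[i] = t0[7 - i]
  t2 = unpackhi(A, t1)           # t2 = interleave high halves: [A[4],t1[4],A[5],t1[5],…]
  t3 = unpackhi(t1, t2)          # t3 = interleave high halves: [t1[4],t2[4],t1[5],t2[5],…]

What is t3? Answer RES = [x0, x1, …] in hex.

RES = [0x47, 0x49, 0x39, 0x13, 0x13, 0xcd, 0x57, 0x57]

→ t0 |57|13|39|47|93|49|5c|cd|
→ t1 |cd|5c|49|93|47|39|13|57|
→ t2 |13|47|47|39|49|13|cd|57|
→ t3 |47|49|39|13|13|cd|57|57|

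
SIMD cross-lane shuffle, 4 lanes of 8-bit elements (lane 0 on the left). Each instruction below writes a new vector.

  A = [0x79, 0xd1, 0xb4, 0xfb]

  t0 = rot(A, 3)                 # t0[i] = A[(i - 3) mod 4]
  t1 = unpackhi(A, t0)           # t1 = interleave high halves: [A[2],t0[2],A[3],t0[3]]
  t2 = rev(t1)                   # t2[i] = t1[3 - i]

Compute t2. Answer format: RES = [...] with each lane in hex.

→ t0 |d1|b4|fb|79|
→ t1 |b4|fb|fb|79|
→ t2 |79|fb|fb|b4|

RES = [ 0x79  0xfb  0xfb  0xb4 ]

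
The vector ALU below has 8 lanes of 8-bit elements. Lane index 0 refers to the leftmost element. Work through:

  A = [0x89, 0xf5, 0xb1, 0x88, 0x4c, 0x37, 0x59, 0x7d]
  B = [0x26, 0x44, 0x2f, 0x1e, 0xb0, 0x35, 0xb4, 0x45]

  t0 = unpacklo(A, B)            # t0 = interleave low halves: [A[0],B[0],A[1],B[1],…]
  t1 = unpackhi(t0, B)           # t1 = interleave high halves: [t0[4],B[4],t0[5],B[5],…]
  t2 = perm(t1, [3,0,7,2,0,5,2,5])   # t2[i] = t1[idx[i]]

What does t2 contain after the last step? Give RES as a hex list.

RES = [ 0x35  0xb1  0x45  0x2f  0xb1  0xb4  0x2f  0xb4 ]

t0 = [0x89, 0x26, 0xf5, 0x44, 0xb1, 0x2f, 0x88, 0x1e]
t1 = [0xb1, 0xb0, 0x2f, 0x35, 0x88, 0xb4, 0x1e, 0x45]
t2 = [0x35, 0xb1, 0x45, 0x2f, 0xb1, 0xb4, 0x2f, 0xb4]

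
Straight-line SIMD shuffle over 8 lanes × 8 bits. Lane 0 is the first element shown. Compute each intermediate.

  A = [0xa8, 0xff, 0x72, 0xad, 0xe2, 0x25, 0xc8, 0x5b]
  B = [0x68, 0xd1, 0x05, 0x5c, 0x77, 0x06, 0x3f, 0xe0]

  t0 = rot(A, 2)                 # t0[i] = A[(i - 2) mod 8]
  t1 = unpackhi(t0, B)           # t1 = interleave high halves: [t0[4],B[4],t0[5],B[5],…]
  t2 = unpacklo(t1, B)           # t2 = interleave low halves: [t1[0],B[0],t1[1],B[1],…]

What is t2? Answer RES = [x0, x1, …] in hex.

RES = [ 0x72  0x68  0x77  0xd1  0xad  0x05  0x06  0x5c ]

t0 = [0xc8, 0x5b, 0xa8, 0xff, 0x72, 0xad, 0xe2, 0x25]
t1 = [0x72, 0x77, 0xad, 0x06, 0xe2, 0x3f, 0x25, 0xe0]
t2 = [0x72, 0x68, 0x77, 0xd1, 0xad, 0x05, 0x06, 0x5c]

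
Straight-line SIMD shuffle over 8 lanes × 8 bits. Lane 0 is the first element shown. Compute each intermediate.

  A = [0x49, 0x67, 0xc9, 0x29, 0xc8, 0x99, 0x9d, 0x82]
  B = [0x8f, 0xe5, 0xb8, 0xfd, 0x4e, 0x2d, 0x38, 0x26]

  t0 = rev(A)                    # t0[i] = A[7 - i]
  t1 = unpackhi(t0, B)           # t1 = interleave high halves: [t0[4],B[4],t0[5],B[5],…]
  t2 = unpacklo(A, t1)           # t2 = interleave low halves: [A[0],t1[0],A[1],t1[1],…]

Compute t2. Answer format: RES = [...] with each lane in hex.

  t0: 82 9d 99 c8 29 c9 67 49
  t1: 29 4e c9 2d 67 38 49 26
  t2: 49 29 67 4e c9 c9 29 2d

RES = [0x49, 0x29, 0x67, 0x4e, 0xc9, 0xc9, 0x29, 0x2d]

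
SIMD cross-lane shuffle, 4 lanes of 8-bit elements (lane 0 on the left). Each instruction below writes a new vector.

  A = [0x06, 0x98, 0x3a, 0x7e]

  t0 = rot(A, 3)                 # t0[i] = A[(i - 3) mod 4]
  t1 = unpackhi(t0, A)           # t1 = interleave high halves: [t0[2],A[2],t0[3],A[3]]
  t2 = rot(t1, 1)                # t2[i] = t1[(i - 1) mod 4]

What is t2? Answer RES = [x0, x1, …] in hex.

→ t0 |98|3a|7e|06|
→ t1 |7e|3a|06|7e|
→ t2 |7e|7e|3a|06|

RES = [0x7e, 0x7e, 0x3a, 0x06]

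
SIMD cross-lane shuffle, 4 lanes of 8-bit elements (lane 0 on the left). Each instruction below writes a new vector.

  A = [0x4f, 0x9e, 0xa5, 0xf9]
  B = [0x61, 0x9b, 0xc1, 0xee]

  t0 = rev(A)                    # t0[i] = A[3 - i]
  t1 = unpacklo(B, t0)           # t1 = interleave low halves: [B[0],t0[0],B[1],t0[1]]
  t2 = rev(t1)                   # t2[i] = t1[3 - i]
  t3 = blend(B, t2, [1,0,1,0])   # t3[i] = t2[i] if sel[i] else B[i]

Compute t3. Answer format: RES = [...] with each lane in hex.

RES = [0xa5, 0x9b, 0xf9, 0xee]

t0 = [0xf9, 0xa5, 0x9e, 0x4f]
t1 = [0x61, 0xf9, 0x9b, 0xa5]
t2 = [0xa5, 0x9b, 0xf9, 0x61]
t3 = [0xa5, 0x9b, 0xf9, 0xee]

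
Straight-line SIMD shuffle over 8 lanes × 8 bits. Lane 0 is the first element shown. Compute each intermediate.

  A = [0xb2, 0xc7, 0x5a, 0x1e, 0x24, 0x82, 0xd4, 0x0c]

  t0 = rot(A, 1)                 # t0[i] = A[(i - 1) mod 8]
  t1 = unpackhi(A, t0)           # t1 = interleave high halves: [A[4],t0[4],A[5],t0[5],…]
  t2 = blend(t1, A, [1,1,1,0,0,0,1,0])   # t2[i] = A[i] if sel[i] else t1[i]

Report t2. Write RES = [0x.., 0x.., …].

RES = [0xb2, 0xc7, 0x5a, 0x24, 0xd4, 0x82, 0xd4, 0xd4]

→ t0 |0c|b2|c7|5a|1e|24|82|d4|
→ t1 |24|1e|82|24|d4|82|0c|d4|
→ t2 |b2|c7|5a|24|d4|82|d4|d4|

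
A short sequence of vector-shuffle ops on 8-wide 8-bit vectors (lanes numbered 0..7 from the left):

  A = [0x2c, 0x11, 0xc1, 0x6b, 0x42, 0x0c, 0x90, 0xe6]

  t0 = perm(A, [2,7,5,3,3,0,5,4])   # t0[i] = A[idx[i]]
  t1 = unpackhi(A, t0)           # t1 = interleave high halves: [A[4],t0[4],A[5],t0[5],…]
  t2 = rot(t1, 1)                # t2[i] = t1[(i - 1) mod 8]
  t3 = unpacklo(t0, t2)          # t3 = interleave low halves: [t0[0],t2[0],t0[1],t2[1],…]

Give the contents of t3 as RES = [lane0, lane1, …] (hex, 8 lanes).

RES = [0xc1, 0x42, 0xe6, 0x42, 0x0c, 0x6b, 0x6b, 0x0c]

t0 = [0xc1, 0xe6, 0x0c, 0x6b, 0x6b, 0x2c, 0x0c, 0x42]
t1 = [0x42, 0x6b, 0x0c, 0x2c, 0x90, 0x0c, 0xe6, 0x42]
t2 = [0x42, 0x42, 0x6b, 0x0c, 0x2c, 0x90, 0x0c, 0xe6]
t3 = [0xc1, 0x42, 0xe6, 0x42, 0x0c, 0x6b, 0x6b, 0x0c]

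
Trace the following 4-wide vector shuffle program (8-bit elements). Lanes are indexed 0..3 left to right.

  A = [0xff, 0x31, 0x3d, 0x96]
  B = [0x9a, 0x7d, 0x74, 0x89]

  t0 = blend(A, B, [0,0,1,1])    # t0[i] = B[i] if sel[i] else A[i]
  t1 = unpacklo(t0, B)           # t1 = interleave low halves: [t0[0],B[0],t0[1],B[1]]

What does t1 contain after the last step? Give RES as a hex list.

t0 = [0xff, 0x31, 0x74, 0x89]
t1 = [0xff, 0x9a, 0x31, 0x7d]

RES = [0xff, 0x9a, 0x31, 0x7d]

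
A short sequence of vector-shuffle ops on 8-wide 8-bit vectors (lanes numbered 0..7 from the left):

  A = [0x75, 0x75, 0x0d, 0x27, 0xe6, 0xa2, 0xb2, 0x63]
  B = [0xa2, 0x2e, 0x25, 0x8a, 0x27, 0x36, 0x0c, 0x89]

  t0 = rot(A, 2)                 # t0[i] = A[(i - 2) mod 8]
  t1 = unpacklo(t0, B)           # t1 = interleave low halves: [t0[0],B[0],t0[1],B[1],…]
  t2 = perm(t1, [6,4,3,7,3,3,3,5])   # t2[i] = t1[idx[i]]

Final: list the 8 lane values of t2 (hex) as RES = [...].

→ t0 |b2|63|75|75|0d|27|e6|a2|
→ t1 |b2|a2|63|2e|75|25|75|8a|
→ t2 |75|75|2e|8a|2e|2e|2e|25|

RES = [0x75, 0x75, 0x2e, 0x8a, 0x2e, 0x2e, 0x2e, 0x25]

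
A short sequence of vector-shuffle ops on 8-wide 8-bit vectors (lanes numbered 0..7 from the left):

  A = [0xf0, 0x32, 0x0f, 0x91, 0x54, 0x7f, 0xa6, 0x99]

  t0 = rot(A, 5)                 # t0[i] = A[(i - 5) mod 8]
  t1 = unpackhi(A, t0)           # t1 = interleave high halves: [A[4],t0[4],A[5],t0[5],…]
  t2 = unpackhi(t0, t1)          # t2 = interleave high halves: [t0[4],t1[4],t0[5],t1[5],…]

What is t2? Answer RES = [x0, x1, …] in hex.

RES = [ 0x99  0xa6  0xf0  0x32  0x32  0x99  0x0f  0x0f ]

  t0: 91 54 7f a6 99 f0 32 0f
  t1: 54 99 7f f0 a6 32 99 0f
  t2: 99 a6 f0 32 32 99 0f 0f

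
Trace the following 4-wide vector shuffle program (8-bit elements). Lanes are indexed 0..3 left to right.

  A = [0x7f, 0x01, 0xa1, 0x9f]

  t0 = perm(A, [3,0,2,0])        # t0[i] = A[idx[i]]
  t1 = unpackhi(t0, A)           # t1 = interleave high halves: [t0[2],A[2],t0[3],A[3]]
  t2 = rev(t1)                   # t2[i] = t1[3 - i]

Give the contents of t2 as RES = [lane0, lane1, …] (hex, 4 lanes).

RES = [0x9f, 0x7f, 0xa1, 0xa1]

  t0: 9f 7f a1 7f
  t1: a1 a1 7f 9f
  t2: 9f 7f a1 a1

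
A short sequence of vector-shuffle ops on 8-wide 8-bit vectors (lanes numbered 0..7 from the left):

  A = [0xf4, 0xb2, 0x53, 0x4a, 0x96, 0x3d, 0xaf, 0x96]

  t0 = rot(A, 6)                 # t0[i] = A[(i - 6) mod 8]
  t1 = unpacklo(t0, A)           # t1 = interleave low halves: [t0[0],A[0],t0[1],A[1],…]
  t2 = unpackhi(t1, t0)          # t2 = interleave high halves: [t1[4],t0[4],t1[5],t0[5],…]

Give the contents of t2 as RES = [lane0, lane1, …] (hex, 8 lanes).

t0 = [0x53, 0x4a, 0x96, 0x3d, 0xaf, 0x96, 0xf4, 0xb2]
t1 = [0x53, 0xf4, 0x4a, 0xb2, 0x96, 0x53, 0x3d, 0x4a]
t2 = [0x96, 0xaf, 0x53, 0x96, 0x3d, 0xf4, 0x4a, 0xb2]

RES = [ 0x96  0xaf  0x53  0x96  0x3d  0xf4  0x4a  0xb2 ]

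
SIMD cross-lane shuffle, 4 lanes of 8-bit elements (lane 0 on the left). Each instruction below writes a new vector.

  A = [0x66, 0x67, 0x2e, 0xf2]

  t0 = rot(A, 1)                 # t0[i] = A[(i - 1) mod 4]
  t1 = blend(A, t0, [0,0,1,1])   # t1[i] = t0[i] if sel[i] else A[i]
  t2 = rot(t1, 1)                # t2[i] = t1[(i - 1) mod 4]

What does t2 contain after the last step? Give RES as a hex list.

  t0: f2 66 67 2e
  t1: 66 67 67 2e
  t2: 2e 66 67 67

RES = [ 0x2e  0x66  0x67  0x67 ]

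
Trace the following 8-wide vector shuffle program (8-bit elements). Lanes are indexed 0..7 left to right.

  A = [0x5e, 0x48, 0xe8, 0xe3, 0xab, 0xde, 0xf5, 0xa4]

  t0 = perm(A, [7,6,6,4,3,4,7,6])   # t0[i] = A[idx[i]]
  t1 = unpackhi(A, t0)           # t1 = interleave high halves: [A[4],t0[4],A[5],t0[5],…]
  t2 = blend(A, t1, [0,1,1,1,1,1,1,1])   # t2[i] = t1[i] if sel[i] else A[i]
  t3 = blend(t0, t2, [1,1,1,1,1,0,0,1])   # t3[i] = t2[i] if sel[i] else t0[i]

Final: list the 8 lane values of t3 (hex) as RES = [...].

t0 = [0xa4, 0xf5, 0xf5, 0xab, 0xe3, 0xab, 0xa4, 0xf5]
t1 = [0xab, 0xe3, 0xde, 0xab, 0xf5, 0xa4, 0xa4, 0xf5]
t2 = [0x5e, 0xe3, 0xde, 0xab, 0xf5, 0xa4, 0xa4, 0xf5]
t3 = [0x5e, 0xe3, 0xde, 0xab, 0xf5, 0xab, 0xa4, 0xf5]

RES = [0x5e, 0xe3, 0xde, 0xab, 0xf5, 0xab, 0xa4, 0xf5]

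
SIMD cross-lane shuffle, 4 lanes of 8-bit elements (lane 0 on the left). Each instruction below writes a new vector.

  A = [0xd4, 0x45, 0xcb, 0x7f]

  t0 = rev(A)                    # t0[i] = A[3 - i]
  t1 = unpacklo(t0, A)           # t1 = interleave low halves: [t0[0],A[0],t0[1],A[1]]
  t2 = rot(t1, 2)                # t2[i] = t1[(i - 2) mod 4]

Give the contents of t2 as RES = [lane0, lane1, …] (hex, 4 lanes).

t0 = [0x7f, 0xcb, 0x45, 0xd4]
t1 = [0x7f, 0xd4, 0xcb, 0x45]
t2 = [0xcb, 0x45, 0x7f, 0xd4]

RES = [ 0xcb  0x45  0x7f  0xd4 ]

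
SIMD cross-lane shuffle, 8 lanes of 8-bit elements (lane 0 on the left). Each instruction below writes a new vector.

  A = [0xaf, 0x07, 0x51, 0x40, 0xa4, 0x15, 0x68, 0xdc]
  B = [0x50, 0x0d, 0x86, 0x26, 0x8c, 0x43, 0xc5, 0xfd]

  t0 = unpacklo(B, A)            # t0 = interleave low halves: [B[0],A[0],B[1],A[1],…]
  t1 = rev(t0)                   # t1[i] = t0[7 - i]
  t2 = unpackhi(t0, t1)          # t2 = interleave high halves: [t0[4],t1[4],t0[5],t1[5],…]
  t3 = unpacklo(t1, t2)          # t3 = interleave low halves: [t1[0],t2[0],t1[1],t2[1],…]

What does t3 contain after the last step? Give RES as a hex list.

RES = [ 0x40  0x86  0x26  0x07  0x51  0x51  0x86  0x0d ]

  t0: 50 af 0d 07 86 51 26 40
  t1: 40 26 51 86 07 0d af 50
  t2: 86 07 51 0d 26 af 40 50
  t3: 40 86 26 07 51 51 86 0d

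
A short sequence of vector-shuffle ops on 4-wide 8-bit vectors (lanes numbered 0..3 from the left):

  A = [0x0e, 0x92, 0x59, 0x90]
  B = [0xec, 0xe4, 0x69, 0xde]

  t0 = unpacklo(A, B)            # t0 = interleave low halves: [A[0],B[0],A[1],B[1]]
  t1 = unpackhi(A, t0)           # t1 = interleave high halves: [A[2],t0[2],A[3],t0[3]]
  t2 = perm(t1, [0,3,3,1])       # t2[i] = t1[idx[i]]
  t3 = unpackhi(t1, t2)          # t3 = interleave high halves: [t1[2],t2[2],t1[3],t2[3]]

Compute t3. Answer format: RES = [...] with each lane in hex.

t0 = [0x0e, 0xec, 0x92, 0xe4]
t1 = [0x59, 0x92, 0x90, 0xe4]
t2 = [0x59, 0xe4, 0xe4, 0x92]
t3 = [0x90, 0xe4, 0xe4, 0x92]

RES = [ 0x90  0xe4  0xe4  0x92 ]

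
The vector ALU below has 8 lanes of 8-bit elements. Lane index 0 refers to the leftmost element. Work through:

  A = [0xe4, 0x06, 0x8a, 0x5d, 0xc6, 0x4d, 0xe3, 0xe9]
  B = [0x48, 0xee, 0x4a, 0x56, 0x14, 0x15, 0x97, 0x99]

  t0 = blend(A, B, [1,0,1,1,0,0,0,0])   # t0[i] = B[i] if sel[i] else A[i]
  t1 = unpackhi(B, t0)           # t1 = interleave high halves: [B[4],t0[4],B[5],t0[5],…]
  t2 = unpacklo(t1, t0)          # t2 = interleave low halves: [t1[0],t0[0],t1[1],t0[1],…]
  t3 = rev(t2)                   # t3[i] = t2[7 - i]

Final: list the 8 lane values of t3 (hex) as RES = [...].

RES = [ 0x56  0x4d  0x4a  0x15  0x06  0xc6  0x48  0x14 ]

→ t0 |48|06|4a|56|c6|4d|e3|e9|
→ t1 |14|c6|15|4d|97|e3|99|e9|
→ t2 |14|48|c6|06|15|4a|4d|56|
→ t3 |56|4d|4a|15|06|c6|48|14|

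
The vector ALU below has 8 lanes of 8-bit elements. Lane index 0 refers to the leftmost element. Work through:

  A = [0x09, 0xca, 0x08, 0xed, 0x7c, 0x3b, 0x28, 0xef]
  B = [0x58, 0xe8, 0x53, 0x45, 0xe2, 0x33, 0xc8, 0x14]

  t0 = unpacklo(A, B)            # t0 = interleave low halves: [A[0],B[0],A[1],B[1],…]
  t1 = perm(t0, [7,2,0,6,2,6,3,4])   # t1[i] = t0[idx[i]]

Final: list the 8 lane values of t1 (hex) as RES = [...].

RES = [0x45, 0xca, 0x09, 0xed, 0xca, 0xed, 0xe8, 0x08]

→ t0 |09|58|ca|e8|08|53|ed|45|
→ t1 |45|ca|09|ed|ca|ed|e8|08|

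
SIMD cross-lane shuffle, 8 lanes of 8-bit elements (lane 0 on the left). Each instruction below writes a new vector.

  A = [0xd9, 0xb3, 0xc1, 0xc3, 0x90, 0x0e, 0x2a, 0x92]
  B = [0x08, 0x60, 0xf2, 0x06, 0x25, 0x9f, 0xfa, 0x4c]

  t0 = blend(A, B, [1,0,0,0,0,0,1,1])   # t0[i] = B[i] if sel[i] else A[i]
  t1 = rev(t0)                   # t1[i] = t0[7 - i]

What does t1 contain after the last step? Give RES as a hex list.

RES = [0x4c, 0xfa, 0x0e, 0x90, 0xc3, 0xc1, 0xb3, 0x08]

→ t0 |08|b3|c1|c3|90|0e|fa|4c|
→ t1 |4c|fa|0e|90|c3|c1|b3|08|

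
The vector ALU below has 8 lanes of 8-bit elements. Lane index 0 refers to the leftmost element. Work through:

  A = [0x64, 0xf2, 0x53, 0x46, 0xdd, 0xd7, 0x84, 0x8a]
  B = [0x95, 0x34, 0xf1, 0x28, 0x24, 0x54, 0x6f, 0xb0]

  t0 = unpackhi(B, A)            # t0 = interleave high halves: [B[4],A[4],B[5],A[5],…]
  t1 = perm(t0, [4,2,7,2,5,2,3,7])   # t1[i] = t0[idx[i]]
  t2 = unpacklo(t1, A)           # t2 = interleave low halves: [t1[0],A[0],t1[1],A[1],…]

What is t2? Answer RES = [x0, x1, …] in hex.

RES = [ 0x6f  0x64  0x54  0xf2  0x8a  0x53  0x54  0x46 ]

→ t0 |24|dd|54|d7|6f|84|b0|8a|
→ t1 |6f|54|8a|54|84|54|d7|8a|
→ t2 |6f|64|54|f2|8a|53|54|46|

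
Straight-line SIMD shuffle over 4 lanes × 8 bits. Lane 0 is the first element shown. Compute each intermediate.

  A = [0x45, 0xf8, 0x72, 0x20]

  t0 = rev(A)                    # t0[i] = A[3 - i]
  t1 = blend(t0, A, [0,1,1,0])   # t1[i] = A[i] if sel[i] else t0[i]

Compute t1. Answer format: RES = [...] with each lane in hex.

RES = [0x20, 0xf8, 0x72, 0x45]

→ t0 |20|72|f8|45|
→ t1 |20|f8|72|45|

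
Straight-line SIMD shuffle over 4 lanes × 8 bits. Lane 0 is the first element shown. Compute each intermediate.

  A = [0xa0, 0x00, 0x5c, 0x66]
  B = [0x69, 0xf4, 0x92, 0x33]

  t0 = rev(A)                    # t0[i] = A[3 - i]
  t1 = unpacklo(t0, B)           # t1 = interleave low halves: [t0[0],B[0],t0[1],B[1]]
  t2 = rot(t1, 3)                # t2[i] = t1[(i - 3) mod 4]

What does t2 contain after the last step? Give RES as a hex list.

RES = [ 0x69  0x5c  0xf4  0x66 ]

t0 = [0x66, 0x5c, 0x00, 0xa0]
t1 = [0x66, 0x69, 0x5c, 0xf4]
t2 = [0x69, 0x5c, 0xf4, 0x66]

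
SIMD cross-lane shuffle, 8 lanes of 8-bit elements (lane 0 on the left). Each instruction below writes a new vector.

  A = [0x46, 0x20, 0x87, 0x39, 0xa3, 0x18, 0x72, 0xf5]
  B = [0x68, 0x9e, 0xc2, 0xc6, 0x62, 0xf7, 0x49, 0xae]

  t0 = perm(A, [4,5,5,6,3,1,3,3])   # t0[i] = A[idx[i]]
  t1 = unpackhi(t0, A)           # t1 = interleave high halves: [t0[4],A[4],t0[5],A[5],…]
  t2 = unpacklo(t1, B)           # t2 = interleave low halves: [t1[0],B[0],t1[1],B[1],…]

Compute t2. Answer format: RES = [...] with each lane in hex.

RES = [0x39, 0x68, 0xa3, 0x9e, 0x20, 0xc2, 0x18, 0xc6]

t0 = [0xa3, 0x18, 0x18, 0x72, 0x39, 0x20, 0x39, 0x39]
t1 = [0x39, 0xa3, 0x20, 0x18, 0x39, 0x72, 0x39, 0xf5]
t2 = [0x39, 0x68, 0xa3, 0x9e, 0x20, 0xc2, 0x18, 0xc6]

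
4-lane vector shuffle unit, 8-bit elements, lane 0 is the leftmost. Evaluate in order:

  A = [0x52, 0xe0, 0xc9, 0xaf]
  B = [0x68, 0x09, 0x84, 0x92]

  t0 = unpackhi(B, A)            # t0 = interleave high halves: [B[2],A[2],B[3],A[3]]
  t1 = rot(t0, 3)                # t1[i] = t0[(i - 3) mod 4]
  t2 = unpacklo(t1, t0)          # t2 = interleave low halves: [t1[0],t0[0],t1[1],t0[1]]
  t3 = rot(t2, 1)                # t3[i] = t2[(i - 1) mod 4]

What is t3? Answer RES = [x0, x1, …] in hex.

t0 = [0x84, 0xc9, 0x92, 0xaf]
t1 = [0xc9, 0x92, 0xaf, 0x84]
t2 = [0xc9, 0x84, 0x92, 0xc9]
t3 = [0xc9, 0xc9, 0x84, 0x92]

RES = [0xc9, 0xc9, 0x84, 0x92]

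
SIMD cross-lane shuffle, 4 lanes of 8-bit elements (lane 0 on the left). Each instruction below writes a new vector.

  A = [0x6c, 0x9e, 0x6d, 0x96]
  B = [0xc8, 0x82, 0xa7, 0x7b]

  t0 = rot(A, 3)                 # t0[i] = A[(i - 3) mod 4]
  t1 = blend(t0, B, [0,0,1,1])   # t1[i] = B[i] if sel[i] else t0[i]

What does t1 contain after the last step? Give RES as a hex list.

→ t0 |9e|6d|96|6c|
→ t1 |9e|6d|a7|7b|

RES = [0x9e, 0x6d, 0xa7, 0x7b]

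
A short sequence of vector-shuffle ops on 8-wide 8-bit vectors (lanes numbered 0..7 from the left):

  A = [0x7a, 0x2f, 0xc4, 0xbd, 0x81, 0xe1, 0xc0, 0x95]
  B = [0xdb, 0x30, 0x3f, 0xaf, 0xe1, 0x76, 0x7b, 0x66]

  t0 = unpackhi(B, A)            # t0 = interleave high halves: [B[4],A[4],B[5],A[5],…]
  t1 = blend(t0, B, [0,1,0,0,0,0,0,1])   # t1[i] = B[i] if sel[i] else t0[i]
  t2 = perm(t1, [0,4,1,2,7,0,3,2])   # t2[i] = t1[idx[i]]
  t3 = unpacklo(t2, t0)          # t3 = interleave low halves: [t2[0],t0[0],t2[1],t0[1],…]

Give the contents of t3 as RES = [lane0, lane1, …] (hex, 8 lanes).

RES = [ 0xe1  0xe1  0x7b  0x81  0x30  0x76  0x76  0xe1 ]

→ t0 |e1|81|76|e1|7b|c0|66|95|
→ t1 |e1|30|76|e1|7b|c0|66|66|
→ t2 |e1|7b|30|76|66|e1|e1|76|
→ t3 |e1|e1|7b|81|30|76|76|e1|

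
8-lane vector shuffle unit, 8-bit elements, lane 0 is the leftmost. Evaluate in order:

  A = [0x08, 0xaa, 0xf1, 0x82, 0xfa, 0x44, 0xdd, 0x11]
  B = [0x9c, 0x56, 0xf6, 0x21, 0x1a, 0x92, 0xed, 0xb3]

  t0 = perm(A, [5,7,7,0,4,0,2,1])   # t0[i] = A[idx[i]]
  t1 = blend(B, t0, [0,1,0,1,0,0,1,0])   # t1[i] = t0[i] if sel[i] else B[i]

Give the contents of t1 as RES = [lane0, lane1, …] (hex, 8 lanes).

RES = [ 0x9c  0x11  0xf6  0x08  0x1a  0x92  0xf1  0xb3 ]

t0 = [0x44, 0x11, 0x11, 0x08, 0xfa, 0x08, 0xf1, 0xaa]
t1 = [0x9c, 0x11, 0xf6, 0x08, 0x1a, 0x92, 0xf1, 0xb3]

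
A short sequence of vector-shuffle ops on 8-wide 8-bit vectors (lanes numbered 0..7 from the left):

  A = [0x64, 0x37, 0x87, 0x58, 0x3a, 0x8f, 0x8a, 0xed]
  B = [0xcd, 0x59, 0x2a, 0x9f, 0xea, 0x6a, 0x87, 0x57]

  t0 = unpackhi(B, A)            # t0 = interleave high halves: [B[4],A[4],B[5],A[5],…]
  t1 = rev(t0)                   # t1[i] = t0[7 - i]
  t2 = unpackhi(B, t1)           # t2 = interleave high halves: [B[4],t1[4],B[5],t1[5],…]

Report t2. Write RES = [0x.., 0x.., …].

RES = [ 0xea  0x8f  0x6a  0x6a  0x87  0x3a  0x57  0xea ]

  t0: ea 3a 6a 8f 87 8a 57 ed
  t1: ed 57 8a 87 8f 6a 3a ea
  t2: ea 8f 6a 6a 87 3a 57 ea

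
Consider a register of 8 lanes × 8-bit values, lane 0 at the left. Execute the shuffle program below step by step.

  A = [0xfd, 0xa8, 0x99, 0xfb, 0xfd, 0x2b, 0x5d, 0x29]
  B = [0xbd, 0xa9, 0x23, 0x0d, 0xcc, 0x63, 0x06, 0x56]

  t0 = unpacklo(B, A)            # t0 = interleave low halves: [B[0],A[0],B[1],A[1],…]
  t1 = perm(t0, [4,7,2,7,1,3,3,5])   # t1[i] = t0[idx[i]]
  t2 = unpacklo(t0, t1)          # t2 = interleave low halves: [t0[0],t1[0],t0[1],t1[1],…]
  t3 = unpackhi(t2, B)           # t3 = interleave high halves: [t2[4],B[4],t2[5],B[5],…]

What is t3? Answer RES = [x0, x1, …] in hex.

RES = [0xa9, 0xcc, 0xa9, 0x63, 0xa8, 0x06, 0xfb, 0x56]

t0 = [0xbd, 0xfd, 0xa9, 0xa8, 0x23, 0x99, 0x0d, 0xfb]
t1 = [0x23, 0xfb, 0xa9, 0xfb, 0xfd, 0xa8, 0xa8, 0x99]
t2 = [0xbd, 0x23, 0xfd, 0xfb, 0xa9, 0xa9, 0xa8, 0xfb]
t3 = [0xa9, 0xcc, 0xa9, 0x63, 0xa8, 0x06, 0xfb, 0x56]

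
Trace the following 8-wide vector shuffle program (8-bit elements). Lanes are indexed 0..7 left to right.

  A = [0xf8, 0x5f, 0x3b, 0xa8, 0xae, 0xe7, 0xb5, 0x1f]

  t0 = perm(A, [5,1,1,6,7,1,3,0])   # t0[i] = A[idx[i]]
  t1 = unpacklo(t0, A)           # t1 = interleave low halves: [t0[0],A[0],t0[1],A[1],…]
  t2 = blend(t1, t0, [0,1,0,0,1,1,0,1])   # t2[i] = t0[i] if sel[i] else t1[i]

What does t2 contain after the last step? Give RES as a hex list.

  t0: e7 5f 5f b5 1f 5f a8 f8
  t1: e7 f8 5f 5f 5f 3b b5 a8
  t2: e7 5f 5f 5f 1f 5f b5 f8

RES = [ 0xe7  0x5f  0x5f  0x5f  0x1f  0x5f  0xb5  0xf8 ]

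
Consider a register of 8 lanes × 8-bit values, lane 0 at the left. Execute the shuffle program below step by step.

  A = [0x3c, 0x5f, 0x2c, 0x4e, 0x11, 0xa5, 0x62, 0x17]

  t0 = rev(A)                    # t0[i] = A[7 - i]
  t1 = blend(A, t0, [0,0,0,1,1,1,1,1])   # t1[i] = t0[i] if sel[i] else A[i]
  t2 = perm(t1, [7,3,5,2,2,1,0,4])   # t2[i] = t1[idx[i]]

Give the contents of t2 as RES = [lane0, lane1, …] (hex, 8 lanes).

RES = [0x3c, 0x11, 0x2c, 0x2c, 0x2c, 0x5f, 0x3c, 0x4e]

→ t0 |17|62|a5|11|4e|2c|5f|3c|
→ t1 |3c|5f|2c|11|4e|2c|5f|3c|
→ t2 |3c|11|2c|2c|2c|5f|3c|4e|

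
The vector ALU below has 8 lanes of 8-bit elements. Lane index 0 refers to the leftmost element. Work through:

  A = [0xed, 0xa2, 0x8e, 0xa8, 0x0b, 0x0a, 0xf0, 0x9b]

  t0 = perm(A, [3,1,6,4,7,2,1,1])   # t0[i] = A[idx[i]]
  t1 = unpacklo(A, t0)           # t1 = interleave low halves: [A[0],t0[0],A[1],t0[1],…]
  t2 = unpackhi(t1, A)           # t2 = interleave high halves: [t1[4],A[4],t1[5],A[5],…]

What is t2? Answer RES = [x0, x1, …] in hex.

t0 = [0xa8, 0xa2, 0xf0, 0x0b, 0x9b, 0x8e, 0xa2, 0xa2]
t1 = [0xed, 0xa8, 0xa2, 0xa2, 0x8e, 0xf0, 0xa8, 0x0b]
t2 = [0x8e, 0x0b, 0xf0, 0x0a, 0xa8, 0xf0, 0x0b, 0x9b]

RES = [ 0x8e  0x0b  0xf0  0x0a  0xa8  0xf0  0x0b  0x9b ]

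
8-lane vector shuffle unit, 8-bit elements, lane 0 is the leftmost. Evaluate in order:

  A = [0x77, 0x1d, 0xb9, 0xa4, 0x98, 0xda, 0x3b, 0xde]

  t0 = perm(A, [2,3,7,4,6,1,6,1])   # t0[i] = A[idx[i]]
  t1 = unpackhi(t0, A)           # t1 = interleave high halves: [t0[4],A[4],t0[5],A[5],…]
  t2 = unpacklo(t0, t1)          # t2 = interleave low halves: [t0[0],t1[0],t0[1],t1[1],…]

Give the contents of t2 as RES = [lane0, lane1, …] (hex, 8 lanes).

  t0: b9 a4 de 98 3b 1d 3b 1d
  t1: 3b 98 1d da 3b 3b 1d de
  t2: b9 3b a4 98 de 1d 98 da

RES = [0xb9, 0x3b, 0xa4, 0x98, 0xde, 0x1d, 0x98, 0xda]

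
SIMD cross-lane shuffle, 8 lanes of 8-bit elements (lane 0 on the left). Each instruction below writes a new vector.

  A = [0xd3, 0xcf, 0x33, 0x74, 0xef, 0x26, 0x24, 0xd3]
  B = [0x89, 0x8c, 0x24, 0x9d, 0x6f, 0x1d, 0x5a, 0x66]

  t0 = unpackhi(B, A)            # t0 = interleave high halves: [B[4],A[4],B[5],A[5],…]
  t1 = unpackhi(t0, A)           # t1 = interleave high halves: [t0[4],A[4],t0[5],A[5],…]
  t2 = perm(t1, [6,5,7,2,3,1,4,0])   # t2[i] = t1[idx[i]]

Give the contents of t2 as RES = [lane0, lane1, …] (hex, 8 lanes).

  t0: 6f ef 1d 26 5a 24 66 d3
  t1: 5a ef 24 26 66 24 d3 d3
  t2: d3 24 d3 24 26 ef 66 5a

RES = [ 0xd3  0x24  0xd3  0x24  0x26  0xef  0x66  0x5a ]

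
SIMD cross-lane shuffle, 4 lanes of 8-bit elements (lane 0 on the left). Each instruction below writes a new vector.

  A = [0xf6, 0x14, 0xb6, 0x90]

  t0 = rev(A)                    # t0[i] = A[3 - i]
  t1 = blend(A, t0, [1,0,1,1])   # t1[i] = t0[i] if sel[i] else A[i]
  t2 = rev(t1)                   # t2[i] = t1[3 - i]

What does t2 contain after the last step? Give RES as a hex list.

t0 = [0x90, 0xb6, 0x14, 0xf6]
t1 = [0x90, 0x14, 0x14, 0xf6]
t2 = [0xf6, 0x14, 0x14, 0x90]

RES = [ 0xf6  0x14  0x14  0x90 ]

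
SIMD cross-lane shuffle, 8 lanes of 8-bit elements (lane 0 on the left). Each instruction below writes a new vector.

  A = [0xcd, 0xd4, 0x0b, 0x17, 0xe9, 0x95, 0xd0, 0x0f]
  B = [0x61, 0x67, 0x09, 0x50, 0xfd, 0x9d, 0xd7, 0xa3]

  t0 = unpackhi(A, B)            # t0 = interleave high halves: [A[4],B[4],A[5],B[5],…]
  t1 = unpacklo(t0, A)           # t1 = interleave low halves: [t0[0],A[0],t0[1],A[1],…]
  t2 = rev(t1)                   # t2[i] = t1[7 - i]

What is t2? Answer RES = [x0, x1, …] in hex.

RES = [0x17, 0x9d, 0x0b, 0x95, 0xd4, 0xfd, 0xcd, 0xe9]

  t0: e9 fd 95 9d d0 d7 0f a3
  t1: e9 cd fd d4 95 0b 9d 17
  t2: 17 9d 0b 95 d4 fd cd e9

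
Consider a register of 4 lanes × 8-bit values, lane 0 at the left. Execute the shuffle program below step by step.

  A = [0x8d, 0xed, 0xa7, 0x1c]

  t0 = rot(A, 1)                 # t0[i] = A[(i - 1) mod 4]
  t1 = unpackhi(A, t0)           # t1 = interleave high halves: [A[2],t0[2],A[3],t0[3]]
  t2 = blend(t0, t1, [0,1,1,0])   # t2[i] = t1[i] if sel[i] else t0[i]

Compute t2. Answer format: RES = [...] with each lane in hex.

  t0: 1c 8d ed a7
  t1: a7 ed 1c a7
  t2: 1c ed 1c a7

RES = [ 0x1c  0xed  0x1c  0xa7 ]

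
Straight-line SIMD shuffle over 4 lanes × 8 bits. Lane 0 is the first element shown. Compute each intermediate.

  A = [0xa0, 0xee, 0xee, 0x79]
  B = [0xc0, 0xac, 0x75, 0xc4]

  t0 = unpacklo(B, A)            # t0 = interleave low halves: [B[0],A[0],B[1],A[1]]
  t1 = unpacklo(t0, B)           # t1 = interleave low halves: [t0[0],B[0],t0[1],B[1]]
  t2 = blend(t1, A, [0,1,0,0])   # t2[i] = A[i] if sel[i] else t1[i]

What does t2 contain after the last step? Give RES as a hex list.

RES = [ 0xc0  0xee  0xa0  0xac ]

→ t0 |c0|a0|ac|ee|
→ t1 |c0|c0|a0|ac|
→ t2 |c0|ee|a0|ac|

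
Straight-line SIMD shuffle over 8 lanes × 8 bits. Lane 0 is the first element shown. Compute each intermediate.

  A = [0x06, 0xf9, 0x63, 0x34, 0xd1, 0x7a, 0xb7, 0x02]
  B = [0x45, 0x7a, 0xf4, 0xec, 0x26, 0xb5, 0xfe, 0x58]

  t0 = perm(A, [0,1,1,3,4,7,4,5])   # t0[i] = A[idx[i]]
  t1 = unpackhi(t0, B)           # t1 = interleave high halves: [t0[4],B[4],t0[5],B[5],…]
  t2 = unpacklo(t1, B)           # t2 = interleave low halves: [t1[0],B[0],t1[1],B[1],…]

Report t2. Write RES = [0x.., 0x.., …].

RES = [ 0xd1  0x45  0x26  0x7a  0x02  0xf4  0xb5  0xec ]

→ t0 |06|f9|f9|34|d1|02|d1|7a|
→ t1 |d1|26|02|b5|d1|fe|7a|58|
→ t2 |d1|45|26|7a|02|f4|b5|ec|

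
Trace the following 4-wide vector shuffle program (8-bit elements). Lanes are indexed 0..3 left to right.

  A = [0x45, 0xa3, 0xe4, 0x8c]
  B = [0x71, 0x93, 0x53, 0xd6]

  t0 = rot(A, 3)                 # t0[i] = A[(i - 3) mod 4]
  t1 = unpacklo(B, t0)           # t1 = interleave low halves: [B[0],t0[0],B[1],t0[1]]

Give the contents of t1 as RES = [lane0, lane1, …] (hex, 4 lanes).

RES = [0x71, 0xa3, 0x93, 0xe4]

t0 = [0xa3, 0xe4, 0x8c, 0x45]
t1 = [0x71, 0xa3, 0x93, 0xe4]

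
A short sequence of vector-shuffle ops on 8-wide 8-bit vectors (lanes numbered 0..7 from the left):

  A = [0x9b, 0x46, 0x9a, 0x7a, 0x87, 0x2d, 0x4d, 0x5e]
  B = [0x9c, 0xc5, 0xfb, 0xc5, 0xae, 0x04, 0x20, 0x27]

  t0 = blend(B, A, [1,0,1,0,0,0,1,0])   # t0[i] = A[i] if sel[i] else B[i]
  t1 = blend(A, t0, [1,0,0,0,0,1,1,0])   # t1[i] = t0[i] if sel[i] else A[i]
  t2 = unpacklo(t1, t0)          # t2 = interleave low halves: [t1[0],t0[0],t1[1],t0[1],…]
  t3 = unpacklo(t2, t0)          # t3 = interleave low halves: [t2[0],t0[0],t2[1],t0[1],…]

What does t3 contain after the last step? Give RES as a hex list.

RES = [ 0x9b  0x9b  0x9b  0xc5  0x46  0x9a  0xc5  0xc5 ]

  t0: 9b c5 9a c5 ae 04 4d 27
  t1: 9b 46 9a 7a 87 04 4d 5e
  t2: 9b 9b 46 c5 9a 9a 7a c5
  t3: 9b 9b 9b c5 46 9a c5 c5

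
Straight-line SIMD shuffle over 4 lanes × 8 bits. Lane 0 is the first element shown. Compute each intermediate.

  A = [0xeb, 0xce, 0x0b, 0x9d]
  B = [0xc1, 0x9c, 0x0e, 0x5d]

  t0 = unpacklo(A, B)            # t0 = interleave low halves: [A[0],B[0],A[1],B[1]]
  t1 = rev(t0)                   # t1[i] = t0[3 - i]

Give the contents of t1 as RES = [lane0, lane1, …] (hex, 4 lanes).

RES = [ 0x9c  0xce  0xc1  0xeb ]

t0 = [0xeb, 0xc1, 0xce, 0x9c]
t1 = [0x9c, 0xce, 0xc1, 0xeb]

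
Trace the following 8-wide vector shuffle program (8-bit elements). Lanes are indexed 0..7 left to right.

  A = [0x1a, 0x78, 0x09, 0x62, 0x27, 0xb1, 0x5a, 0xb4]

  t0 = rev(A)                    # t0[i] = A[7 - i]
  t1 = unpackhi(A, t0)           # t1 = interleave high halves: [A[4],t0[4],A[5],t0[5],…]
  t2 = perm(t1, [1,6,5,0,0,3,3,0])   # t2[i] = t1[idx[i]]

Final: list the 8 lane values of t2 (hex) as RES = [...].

  t0: b4 5a b1 27 62 09 78 1a
  t1: 27 62 b1 09 5a 78 b4 1a
  t2: 62 b4 78 27 27 09 09 27

RES = [ 0x62  0xb4  0x78  0x27  0x27  0x09  0x09  0x27 ]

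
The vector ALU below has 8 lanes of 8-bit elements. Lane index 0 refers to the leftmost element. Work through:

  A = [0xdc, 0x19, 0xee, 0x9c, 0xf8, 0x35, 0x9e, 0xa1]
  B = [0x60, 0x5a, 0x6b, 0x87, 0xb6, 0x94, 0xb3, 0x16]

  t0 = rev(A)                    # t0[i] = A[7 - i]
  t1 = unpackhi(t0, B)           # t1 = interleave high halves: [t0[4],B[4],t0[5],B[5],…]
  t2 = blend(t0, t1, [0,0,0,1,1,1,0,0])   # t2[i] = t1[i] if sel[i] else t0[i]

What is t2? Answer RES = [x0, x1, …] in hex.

RES = [ 0xa1  0x9e  0x35  0x94  0x19  0xb3  0x19  0xdc ]

  t0: a1 9e 35 f8 9c ee 19 dc
  t1: 9c b6 ee 94 19 b3 dc 16
  t2: a1 9e 35 94 19 b3 19 dc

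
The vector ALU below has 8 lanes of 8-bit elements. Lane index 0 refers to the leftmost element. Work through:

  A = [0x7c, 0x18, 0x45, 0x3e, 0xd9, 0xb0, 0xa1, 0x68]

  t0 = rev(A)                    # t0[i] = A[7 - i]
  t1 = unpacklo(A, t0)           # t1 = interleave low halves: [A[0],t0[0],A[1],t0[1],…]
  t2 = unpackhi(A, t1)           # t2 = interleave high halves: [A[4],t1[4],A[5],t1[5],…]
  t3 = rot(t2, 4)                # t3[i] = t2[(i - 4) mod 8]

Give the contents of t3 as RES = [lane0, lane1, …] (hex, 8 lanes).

  t0: 68 a1 b0 d9 3e 45 18 7c
  t1: 7c 68 18 a1 45 b0 3e d9
  t2: d9 45 b0 b0 a1 3e 68 d9
  t3: a1 3e 68 d9 d9 45 b0 b0

RES = [ 0xa1  0x3e  0x68  0xd9  0xd9  0x45  0xb0  0xb0 ]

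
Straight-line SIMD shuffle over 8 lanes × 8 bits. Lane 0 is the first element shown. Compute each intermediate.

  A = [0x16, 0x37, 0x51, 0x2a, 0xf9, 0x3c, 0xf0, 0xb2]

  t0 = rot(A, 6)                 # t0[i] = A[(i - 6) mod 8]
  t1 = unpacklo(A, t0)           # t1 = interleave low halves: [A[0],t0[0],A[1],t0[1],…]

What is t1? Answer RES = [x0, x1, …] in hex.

RES = [0x16, 0x51, 0x37, 0x2a, 0x51, 0xf9, 0x2a, 0x3c]

t0 = [0x51, 0x2a, 0xf9, 0x3c, 0xf0, 0xb2, 0x16, 0x37]
t1 = [0x16, 0x51, 0x37, 0x2a, 0x51, 0xf9, 0x2a, 0x3c]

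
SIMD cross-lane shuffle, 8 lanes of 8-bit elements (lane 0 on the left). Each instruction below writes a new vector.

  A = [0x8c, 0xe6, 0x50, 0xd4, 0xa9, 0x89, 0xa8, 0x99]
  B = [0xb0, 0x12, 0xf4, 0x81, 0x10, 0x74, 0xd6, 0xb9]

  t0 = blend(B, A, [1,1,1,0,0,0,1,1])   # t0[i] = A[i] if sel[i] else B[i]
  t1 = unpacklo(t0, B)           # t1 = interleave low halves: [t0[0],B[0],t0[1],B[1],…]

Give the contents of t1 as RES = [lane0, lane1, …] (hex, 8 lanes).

RES = [ 0x8c  0xb0  0xe6  0x12  0x50  0xf4  0x81  0x81 ]

t0 = [0x8c, 0xe6, 0x50, 0x81, 0x10, 0x74, 0xa8, 0x99]
t1 = [0x8c, 0xb0, 0xe6, 0x12, 0x50, 0xf4, 0x81, 0x81]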